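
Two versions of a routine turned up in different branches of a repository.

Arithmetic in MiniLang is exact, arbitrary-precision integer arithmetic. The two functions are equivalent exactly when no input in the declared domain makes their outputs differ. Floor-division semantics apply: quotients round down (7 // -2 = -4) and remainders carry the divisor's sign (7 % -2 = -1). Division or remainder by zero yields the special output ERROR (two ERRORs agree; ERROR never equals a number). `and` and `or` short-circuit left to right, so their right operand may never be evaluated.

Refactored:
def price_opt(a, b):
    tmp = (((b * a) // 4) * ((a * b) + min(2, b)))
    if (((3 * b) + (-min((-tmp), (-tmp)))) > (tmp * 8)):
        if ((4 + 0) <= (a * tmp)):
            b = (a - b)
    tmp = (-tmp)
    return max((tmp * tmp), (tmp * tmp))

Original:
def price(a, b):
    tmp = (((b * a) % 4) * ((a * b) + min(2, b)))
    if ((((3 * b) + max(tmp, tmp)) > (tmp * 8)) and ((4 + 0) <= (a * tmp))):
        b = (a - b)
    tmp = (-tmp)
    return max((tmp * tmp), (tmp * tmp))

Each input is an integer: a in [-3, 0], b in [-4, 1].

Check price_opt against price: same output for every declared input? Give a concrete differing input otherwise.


Evaluate both at a=-3, b=-4.
price: tmp := 0 | ((((3 * b) + max(tmp, tmp)) > (tmp * 8)) and ((4 + 0) <= (a * tmp))): false | tmp := 0 | result 0
price_opt: tmp := 24 | (((3 * b) + (-min((-tmp), (-tmp)))) > (tmp * 8)): false | tmp := -24 | result 576
0 against 576: the behavior changed.
verdict: not equivalent; witness: a=-3, b=-4


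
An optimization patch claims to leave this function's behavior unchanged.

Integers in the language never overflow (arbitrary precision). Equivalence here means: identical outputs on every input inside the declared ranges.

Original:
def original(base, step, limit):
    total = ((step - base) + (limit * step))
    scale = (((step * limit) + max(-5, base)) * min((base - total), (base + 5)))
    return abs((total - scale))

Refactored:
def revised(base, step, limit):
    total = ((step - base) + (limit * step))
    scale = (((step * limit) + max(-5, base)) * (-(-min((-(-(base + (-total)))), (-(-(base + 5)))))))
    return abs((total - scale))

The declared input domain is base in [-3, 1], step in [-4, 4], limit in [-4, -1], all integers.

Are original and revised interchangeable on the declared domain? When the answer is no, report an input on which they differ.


Reading the diff, among the changes: arithmetic usage differs.
Spot check at base=-3, step=4, limit=-3 — original: total = -5; scale = -30; return 25. revised: total = -5; scale = -30; return 25. Both give 25.
Sweeping the whole domain (180 inputs) finds no disagreement.
verdict: equivalent


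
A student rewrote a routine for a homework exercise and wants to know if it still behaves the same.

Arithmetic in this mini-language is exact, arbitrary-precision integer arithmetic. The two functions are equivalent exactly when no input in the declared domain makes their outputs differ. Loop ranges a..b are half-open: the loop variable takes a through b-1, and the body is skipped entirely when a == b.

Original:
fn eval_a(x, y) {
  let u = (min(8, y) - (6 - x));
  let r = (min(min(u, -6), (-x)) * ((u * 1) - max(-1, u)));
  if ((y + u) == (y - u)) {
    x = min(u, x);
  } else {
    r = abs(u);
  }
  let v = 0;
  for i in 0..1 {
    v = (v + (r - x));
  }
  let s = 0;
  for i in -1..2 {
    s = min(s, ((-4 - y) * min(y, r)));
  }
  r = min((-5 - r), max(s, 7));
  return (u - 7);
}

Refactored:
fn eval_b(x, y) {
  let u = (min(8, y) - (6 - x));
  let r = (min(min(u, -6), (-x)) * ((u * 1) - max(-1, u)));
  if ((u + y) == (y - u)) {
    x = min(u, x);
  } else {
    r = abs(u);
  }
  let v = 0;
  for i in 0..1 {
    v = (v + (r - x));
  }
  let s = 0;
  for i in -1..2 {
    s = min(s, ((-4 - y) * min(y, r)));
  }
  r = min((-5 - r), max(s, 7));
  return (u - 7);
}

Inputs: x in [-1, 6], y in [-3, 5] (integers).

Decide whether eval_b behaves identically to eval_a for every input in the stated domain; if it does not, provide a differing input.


Equivalent — the differences include same computation, different form, yet no declared input distinguishes the two.
Tracing x=6, y=5: eval_a: u=5, then r=0, then ((y + u) == (y - u)) is false, then r=5, then v=0, then (i=0), then v=-1, then s=0, then (i=-1), then s=-45, then (i=0), then s=-45, then (i=1), then s=-45, then r=-10, then returns -2 | eval_b: u=5, then r=0, then ((u + y) == (y - u)) is false, then r=5, then v=0, then (i=0), then v=-1, then s=0, then (i=-1), then s=-45, then (i=0), then s=-45, then (i=1), then s=-45, then r=-10, then returns -2 — matching result -2.
Checked all 72 inputs in the declared domain: the outputs agree on every one.
verdict: equivalent


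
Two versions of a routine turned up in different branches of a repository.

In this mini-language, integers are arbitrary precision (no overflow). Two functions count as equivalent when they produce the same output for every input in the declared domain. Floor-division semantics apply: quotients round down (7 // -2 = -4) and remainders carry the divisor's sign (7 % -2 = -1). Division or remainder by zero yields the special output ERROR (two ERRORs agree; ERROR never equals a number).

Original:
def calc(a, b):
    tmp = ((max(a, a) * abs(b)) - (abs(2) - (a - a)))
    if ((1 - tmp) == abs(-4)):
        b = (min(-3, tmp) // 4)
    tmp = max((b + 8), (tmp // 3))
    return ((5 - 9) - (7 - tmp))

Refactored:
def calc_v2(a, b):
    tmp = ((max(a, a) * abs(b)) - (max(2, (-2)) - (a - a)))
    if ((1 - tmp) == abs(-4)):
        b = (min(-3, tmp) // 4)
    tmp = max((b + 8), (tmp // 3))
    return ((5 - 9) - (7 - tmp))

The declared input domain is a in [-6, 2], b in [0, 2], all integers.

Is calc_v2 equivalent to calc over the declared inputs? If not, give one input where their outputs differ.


Equivalent — the differences include constant usage differs; and min/max/abs usage differs, yet no declared input distinguishes the two.
Tracing a=-5, b=1: calc: tmp := -7 | ((1 - tmp) == abs(-4)): false | tmp := 9 | result -2 | calc_v2: tmp := -7 | ((1 - tmp) == abs(-4)): false | tmp := 9 | result -2 — matching result -2.
Every one of the 27 inputs gives matching results.
verdict: equivalent


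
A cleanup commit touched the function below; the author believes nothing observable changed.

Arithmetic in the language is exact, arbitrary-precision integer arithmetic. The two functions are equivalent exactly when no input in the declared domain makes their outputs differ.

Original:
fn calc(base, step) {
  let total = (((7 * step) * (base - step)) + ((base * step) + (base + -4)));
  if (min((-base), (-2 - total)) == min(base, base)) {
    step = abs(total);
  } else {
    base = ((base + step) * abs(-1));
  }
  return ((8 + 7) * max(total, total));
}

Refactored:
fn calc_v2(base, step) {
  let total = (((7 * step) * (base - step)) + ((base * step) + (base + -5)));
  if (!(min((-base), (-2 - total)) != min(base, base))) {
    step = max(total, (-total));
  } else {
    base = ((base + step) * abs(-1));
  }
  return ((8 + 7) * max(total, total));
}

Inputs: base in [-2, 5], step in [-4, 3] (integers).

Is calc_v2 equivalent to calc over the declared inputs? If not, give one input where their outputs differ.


Consider the input base=-2, step=-4.
calc: total becomes -54; next (min((-base), (-2 - total)) == min(base, base)) evaluates to false; next base becomes -6; next final value -810
calc_v2: total becomes -55; next (!(min((-base), (-2 - total)) != min(base, base))) evaluates to false; next base becomes -6; next final value -825
-810 vs -825 — the two versions disagree here.
verdict: not equivalent; witness: base=-2, step=-4


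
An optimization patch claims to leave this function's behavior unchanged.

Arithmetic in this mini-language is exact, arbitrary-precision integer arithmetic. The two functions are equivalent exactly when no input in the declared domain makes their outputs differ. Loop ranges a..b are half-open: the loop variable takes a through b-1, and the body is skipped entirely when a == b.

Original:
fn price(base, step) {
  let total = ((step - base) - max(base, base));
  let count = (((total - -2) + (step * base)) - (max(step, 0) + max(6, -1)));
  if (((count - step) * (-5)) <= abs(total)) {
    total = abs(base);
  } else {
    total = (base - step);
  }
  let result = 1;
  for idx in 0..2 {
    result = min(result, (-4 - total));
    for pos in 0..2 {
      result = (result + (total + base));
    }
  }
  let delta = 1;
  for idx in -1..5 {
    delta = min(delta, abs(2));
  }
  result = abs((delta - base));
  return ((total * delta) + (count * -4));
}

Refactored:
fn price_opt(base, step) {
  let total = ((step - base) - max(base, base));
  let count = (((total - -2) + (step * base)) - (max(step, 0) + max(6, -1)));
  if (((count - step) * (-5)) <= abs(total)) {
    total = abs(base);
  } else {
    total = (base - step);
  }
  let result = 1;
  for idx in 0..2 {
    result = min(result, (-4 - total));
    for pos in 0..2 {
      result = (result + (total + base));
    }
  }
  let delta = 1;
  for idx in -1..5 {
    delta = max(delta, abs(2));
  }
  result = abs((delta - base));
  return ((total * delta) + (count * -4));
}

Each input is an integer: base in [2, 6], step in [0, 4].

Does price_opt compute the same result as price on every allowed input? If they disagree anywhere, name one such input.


Input base=2, step=0: 34 from price versus 36 from price_opt.
verdict: not equivalent; witness: base=2, step=0


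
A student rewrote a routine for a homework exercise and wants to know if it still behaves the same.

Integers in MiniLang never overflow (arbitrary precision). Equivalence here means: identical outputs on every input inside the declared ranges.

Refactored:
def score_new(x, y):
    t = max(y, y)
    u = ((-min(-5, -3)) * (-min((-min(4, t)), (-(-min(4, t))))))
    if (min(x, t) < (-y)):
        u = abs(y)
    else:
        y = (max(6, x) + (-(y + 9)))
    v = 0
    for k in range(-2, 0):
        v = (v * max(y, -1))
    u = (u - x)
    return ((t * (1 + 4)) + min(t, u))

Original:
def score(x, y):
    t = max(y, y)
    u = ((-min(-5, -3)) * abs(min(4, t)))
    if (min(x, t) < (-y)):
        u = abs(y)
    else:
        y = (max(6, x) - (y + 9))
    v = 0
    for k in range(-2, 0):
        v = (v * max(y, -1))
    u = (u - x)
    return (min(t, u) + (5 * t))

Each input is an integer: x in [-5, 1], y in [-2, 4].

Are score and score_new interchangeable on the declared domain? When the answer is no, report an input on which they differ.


Side by side, the visible changes include: min/max/abs usage differs, constant usage differs, arithmetic usage differs.
Spot check at x=-3, y=4 — score: t = 4; u = 20; (min(x, t) < (-y)) -> false; y = -7; v = 0; [k=-2]; v = 0; [k=-1]; v = 0; u = 23; return 24. score_new: t = 4; u = 20; (min(x, t) < (-y)) -> false; y = -7; v = 0; [k=-2]; v = 0; [k=-1]; v = 0; u = 23; return 24. Both give 24.
Checked all 49 inputs in the declared domain: the outputs agree on every one.
verdict: equivalent


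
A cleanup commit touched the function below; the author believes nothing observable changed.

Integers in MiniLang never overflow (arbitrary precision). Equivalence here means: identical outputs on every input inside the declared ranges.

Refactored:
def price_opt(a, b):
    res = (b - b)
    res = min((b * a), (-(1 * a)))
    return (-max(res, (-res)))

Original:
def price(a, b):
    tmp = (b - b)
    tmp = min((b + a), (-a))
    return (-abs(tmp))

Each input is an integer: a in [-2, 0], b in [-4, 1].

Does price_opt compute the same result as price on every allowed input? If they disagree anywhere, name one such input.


There is a counterexample at a=-2, b=-4: -6 on one side, -2 on the other.
price: tmp := 0 | tmp := -6 | result -6
price_opt: res := 0 | res := 2 | result -2
verdict: not equivalent; witness: a=-2, b=-4


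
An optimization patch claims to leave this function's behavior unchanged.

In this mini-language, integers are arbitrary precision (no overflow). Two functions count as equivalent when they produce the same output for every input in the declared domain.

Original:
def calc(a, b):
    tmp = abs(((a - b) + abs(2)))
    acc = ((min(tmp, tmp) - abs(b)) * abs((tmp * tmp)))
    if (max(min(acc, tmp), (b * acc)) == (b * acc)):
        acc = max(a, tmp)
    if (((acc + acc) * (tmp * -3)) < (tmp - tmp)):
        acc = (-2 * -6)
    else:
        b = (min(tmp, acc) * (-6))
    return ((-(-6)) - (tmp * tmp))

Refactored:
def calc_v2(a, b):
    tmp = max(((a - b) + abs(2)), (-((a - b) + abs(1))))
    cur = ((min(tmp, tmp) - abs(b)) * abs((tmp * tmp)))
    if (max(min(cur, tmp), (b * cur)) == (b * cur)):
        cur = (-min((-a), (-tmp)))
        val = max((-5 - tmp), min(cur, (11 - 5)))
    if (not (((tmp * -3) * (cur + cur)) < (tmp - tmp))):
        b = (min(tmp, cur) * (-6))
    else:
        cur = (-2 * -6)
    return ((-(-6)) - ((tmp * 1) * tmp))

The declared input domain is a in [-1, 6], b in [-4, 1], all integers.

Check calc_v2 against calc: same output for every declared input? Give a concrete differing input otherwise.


Evaluate both at a=-1, b=1.
calc: tmp = 0; acc = 0; (max(min(acc, tmp), (b * acc)) == (b * acc)) -> true; acc = 0; (((acc + acc) * (tmp * -3)) < (tmp - tmp)) -> false; b = 0; return 6
calc_v2: tmp = 1; cur = 0; (max(min(cur, tmp), (b * cur)) == (b * cur)) -> true; cur = 1; val = 1; (not (((tmp * -3) * (cur + cur)) < (tmp - tmp))) -> false; cur = 12; return 5
6 != 5, so the rewrite changes behavior.
verdict: not equivalent; witness: a=-1, b=1


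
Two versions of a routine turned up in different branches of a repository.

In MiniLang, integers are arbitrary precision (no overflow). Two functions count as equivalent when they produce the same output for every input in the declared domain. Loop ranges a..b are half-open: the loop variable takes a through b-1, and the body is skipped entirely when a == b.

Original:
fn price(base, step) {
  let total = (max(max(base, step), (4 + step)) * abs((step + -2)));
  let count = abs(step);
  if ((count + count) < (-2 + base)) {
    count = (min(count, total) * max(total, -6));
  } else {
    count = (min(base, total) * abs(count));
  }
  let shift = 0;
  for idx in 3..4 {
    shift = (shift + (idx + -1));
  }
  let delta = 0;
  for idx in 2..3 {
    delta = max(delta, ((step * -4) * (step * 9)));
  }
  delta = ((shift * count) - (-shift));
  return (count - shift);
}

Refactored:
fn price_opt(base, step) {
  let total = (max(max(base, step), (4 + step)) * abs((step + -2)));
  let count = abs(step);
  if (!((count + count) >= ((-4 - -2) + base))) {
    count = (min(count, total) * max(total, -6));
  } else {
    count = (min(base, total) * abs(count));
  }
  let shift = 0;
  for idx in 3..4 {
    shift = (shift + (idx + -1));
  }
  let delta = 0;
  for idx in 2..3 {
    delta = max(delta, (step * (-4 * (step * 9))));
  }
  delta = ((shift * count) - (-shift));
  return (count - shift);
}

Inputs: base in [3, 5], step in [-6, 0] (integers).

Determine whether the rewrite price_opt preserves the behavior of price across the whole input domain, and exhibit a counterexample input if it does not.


Side by side, the visible changes include: constant usage differs; also comparison usage differs; also arithmetic usage differs; also boolean connective usage differs.
As a probe, take base=3, step=0: price runs total := 8 | count := 0 | ((count + count) < (-2 + base)): true | count := 0 | shift := 0 | iter idx=3: | shift := 2 | delta := 0 | iter idx=2: | delta := 0 | delta := 2 | result -2; price_opt runs total := 8 | count := 0 | (!((count + count) >= ((-4 - -2) + base))): true | count := 0 | shift := 0 | iter idx=3: | shift := 2 | delta := 0 | iter idx=2: | delta := 0 | delta := 2 | result -2; both end at -2.
Across all 21 domain points the two functions coincide.
verdict: equivalent


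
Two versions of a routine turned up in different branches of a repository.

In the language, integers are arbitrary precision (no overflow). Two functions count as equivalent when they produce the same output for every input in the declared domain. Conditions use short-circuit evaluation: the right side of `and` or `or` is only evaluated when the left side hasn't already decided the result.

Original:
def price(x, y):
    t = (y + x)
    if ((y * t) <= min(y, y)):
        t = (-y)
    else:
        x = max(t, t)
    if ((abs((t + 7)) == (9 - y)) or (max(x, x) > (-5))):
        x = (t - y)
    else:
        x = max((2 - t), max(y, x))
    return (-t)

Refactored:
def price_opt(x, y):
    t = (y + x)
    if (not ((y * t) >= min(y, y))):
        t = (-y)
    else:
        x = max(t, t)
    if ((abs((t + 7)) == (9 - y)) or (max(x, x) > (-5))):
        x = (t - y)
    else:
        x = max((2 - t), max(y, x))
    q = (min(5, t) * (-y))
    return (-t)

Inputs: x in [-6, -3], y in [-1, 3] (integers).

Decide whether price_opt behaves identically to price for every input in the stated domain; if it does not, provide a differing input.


Take x=-6, y=0.
price: t = -6; ((y * t) <= min(y, y)) -> true; t = 0; ((abs((t + 7)) == (9 - y)) or (max(x, x) > (-5))) -> false; x = 2; return 0
price_opt: t = -6; (not ((y * t) >= min(y, y))) -> false; x = -6; ((abs((t + 7)) == (9 - y)) or (max(x, x) > (-5))) -> false; x = 8; q = 0; return 6
0 vs 6 — the two versions disagree here.
verdict: not equivalent; witness: x=-6, y=0


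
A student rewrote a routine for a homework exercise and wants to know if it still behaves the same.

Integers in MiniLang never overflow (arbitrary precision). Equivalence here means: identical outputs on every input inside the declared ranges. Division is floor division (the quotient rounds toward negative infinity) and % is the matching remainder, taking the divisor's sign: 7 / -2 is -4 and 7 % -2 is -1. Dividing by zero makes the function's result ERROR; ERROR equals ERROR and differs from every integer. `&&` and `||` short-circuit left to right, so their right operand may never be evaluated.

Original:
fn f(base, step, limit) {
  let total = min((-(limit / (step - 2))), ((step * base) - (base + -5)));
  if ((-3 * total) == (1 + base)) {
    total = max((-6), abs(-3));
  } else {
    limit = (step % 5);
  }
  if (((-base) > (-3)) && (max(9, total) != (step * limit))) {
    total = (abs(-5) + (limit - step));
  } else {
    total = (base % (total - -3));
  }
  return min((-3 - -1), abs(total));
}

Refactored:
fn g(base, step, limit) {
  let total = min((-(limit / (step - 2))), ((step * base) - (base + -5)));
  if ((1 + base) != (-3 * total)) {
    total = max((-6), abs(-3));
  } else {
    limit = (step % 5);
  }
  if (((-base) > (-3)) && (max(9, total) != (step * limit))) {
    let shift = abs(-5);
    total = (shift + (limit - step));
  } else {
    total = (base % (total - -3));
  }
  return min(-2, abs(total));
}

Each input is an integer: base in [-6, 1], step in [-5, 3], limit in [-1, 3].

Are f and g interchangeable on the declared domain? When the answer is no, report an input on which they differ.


On input base=-4, step=3, limit=-1, f returns ERROR while g returns -2.
verdict: not equivalent; witness: base=-4, step=3, limit=-1


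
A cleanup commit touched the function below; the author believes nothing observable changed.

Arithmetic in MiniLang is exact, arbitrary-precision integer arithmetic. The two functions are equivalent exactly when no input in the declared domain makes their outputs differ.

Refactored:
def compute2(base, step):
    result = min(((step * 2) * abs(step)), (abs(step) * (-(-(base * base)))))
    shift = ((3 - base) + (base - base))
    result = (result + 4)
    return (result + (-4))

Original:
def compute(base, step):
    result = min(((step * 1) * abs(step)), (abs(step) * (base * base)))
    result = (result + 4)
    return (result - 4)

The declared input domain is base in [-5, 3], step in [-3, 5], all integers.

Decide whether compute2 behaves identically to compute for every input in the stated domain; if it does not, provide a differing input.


These are not equivalent — on base=-5, step=-3 the outputs split (-9 vs -18).
compute: result=-9, then result=-5, then returns -9
compute2: result=-18, then shift=8, then result=-14, then returns -18
verdict: not equivalent; witness: base=-5, step=-3


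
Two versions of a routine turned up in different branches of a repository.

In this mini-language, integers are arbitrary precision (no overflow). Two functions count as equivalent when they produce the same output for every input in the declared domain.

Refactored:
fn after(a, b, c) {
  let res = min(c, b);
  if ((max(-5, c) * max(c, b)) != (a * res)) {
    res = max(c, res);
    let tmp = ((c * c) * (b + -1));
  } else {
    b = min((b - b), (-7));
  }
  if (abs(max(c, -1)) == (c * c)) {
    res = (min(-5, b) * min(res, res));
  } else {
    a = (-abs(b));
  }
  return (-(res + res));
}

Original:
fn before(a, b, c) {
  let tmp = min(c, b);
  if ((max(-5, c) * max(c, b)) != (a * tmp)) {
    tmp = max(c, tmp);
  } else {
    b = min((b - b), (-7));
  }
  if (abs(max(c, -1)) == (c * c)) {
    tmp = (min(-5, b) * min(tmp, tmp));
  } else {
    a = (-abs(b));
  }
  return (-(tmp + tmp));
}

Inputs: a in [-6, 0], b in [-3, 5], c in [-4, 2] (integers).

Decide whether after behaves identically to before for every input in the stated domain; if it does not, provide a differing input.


Side by side, the visible changes include: statement counts differ; also arithmetic usage differs; also constant usage differs; also local variable names differ.
Spot check at a=-2, b=2, c=2 — before: tmp := 2 | ((max(-5, c) * max(c, b)) != (a * tmp)): true | tmp := 2 | (abs(max(c, -1)) == (c * c)): false | a := -2 | result -4. after: res := 2 | ((max(-5, c) * max(c, b)) != (a * res)): true | res := 2 | tmp := 4 | (abs(max(c, -1)) == (c * c)): false | a := -2 | result -4. Both give -4.
Sweeping the whole domain (441 inputs) finds no disagreement.
verdict: equivalent


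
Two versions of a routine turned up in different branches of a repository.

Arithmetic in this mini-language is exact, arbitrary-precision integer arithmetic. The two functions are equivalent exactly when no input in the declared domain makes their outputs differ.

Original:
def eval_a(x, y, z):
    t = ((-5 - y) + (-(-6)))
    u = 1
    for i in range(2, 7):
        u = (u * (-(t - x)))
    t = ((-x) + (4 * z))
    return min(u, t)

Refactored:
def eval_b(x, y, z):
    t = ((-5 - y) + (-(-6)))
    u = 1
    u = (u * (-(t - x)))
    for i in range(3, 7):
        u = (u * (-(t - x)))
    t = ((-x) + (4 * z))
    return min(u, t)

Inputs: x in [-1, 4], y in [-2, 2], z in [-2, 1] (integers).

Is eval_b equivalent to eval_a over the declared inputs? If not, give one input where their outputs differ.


Changes here: arithmetic usage differs; loop structure differs; statement counts differ; the full 120-point sweep finds no disagreement.
verdict: equivalent


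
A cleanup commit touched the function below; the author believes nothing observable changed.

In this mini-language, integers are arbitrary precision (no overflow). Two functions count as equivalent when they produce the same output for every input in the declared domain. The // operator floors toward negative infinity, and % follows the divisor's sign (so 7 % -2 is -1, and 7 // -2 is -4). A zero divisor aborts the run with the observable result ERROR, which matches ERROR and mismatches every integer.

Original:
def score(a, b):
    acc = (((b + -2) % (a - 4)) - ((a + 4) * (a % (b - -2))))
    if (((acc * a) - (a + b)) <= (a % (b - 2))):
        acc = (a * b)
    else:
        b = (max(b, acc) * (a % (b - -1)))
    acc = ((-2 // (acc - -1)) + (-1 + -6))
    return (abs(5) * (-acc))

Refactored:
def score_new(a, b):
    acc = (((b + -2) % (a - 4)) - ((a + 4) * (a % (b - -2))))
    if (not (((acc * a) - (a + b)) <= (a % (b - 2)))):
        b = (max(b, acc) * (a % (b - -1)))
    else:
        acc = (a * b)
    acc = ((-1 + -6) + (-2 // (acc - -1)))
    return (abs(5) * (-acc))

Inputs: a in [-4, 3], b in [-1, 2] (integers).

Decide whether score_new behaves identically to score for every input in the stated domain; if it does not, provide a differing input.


The two are interchangeable: boolean connective usage differs, and every declared input agrees.
One worked example (a=2, b=2) — score: acc becomes -12; next hits division by zero so the output is ERROR; score_new: acc becomes -12; next hits division by zero so the output is ERROR; agreement on ERROR.
Every one of the 32 inputs gives matching results.
verdict: equivalent


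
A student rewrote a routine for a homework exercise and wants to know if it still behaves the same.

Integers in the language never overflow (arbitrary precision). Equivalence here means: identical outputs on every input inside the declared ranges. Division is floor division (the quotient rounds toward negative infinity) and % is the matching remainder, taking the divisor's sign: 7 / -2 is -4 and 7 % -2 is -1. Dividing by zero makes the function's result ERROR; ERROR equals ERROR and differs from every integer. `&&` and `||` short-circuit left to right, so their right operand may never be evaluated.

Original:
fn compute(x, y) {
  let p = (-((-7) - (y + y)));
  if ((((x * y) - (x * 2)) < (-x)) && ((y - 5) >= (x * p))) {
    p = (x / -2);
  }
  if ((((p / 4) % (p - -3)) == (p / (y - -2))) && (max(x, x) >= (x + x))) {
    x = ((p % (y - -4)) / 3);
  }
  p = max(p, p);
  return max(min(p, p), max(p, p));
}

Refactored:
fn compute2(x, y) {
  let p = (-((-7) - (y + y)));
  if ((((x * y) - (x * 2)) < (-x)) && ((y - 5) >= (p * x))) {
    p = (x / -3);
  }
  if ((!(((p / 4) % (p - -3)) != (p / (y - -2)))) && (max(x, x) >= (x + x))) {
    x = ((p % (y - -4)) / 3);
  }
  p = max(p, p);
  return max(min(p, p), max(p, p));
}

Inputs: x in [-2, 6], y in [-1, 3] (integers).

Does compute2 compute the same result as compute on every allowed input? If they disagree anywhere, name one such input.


At x=-2, y=2: compute gives 1, compute2 gives 0.
verdict: not equivalent; witness: x=-2, y=2


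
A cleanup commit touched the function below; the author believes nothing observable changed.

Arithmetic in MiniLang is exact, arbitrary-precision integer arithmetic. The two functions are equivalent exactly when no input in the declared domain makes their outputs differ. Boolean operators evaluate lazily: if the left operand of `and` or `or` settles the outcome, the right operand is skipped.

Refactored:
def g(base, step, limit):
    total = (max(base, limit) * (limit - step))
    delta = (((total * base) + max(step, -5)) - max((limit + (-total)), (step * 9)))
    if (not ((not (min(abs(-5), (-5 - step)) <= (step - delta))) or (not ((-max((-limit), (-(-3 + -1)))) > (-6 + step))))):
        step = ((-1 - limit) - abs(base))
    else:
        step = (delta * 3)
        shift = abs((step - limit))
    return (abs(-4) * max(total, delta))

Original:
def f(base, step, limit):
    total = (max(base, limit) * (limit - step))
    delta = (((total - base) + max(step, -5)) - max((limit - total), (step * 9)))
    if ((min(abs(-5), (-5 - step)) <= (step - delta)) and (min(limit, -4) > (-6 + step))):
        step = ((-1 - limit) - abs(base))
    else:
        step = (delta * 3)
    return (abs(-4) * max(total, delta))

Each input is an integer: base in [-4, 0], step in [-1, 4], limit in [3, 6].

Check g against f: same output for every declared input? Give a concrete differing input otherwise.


At base=-4, step=-1, limit=3: f gives 96, g gives 48.
verdict: not equivalent; witness: base=-4, step=-1, limit=3


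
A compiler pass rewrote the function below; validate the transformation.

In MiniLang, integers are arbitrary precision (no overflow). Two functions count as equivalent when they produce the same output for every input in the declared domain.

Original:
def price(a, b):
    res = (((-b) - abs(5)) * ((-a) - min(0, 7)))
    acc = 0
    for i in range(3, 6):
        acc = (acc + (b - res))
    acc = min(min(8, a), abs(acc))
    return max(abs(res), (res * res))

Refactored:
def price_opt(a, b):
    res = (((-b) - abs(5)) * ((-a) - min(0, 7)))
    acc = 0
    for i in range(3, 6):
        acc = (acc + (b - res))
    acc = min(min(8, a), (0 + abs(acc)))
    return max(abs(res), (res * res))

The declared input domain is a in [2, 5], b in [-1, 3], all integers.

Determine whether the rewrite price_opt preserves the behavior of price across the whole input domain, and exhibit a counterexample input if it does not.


The two versions differ — the changes include arithmetic usage differs, constant usage differs.
Tracing a=3, b=0: price: res=15, then acc=0, then (i=3), then acc=-15, then (i=4), then acc=-30, then (i=5), then acc=-45, then acc=3, then returns 225 | price_opt: res=15, then acc=0, then (i=3), then acc=-15, then (i=4), then acc=-30, then (i=5), then acc=-45, then acc=3, then returns 225 — matching result 225.
Across all 20 domain points the two functions coincide.
verdict: equivalent


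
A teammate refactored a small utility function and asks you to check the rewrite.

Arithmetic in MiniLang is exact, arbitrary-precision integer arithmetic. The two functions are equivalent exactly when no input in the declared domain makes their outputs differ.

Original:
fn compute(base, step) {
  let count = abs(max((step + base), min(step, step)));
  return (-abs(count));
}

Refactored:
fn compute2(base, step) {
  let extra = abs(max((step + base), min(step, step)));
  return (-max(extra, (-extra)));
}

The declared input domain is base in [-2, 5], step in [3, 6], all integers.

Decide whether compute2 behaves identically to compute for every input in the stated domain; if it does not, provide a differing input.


The two are interchangeable: min/max/abs usage differs, and local variable names differ, and every declared input agrees.
Tracing base=3, step=4: compute: count = 7; return -7 | compute2: extra = 7; return -7 — matching result -7.
An exhaustive pass over the 32 declared inputs shows identical outputs.
verdict: equivalent


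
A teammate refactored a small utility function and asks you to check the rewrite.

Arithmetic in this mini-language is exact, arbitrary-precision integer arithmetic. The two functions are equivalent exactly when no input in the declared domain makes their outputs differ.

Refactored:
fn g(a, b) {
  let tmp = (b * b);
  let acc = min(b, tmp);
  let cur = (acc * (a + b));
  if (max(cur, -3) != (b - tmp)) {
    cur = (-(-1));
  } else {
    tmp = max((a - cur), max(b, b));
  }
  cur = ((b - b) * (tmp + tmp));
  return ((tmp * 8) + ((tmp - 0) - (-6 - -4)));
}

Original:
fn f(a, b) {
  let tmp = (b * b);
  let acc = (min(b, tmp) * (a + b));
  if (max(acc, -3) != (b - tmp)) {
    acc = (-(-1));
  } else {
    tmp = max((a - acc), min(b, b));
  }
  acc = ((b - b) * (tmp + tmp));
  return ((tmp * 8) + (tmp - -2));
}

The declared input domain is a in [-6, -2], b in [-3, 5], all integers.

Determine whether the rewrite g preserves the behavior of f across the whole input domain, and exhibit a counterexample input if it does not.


The suspicious edit (`min(b, b)` became `max(b, b)`) never changes the result for any input inside the declared domain; all 45 inputs agree.
verdict: equivalent


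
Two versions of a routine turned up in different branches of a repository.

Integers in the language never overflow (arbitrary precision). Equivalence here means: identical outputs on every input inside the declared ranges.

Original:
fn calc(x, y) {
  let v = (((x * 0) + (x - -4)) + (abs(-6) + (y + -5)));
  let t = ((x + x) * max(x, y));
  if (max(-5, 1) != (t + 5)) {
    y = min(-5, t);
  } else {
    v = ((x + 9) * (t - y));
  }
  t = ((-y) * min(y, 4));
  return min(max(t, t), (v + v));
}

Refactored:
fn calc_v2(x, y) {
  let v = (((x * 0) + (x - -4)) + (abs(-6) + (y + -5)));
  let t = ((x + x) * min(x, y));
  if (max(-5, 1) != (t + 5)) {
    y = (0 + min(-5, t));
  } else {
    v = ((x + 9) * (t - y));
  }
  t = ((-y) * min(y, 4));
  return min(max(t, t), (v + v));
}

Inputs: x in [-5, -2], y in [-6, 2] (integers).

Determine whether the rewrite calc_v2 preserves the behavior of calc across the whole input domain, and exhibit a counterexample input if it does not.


Input x=-5, y=1: -100 from calc versus -25 from calc_v2.
verdict: not equivalent; witness: x=-5, y=1


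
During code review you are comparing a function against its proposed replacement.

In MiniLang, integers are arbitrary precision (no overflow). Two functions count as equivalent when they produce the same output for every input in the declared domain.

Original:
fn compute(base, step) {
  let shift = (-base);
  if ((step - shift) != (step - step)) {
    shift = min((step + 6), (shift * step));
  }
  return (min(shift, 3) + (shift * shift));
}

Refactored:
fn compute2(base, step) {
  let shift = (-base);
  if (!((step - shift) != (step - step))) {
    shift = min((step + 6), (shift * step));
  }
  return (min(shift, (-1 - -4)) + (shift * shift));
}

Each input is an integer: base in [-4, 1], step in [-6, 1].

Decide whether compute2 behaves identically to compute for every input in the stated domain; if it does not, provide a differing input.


Not equivalent: base=-4, step=-6 separates them (552 vs 19).
compute: shift = 4; ((step - shift) != (step - step)) -> true; shift = -24; return 552
compute2: shift = 4; (!((step - shift) != (step - step))) -> false; return 19
verdict: not equivalent; witness: base=-4, step=-6


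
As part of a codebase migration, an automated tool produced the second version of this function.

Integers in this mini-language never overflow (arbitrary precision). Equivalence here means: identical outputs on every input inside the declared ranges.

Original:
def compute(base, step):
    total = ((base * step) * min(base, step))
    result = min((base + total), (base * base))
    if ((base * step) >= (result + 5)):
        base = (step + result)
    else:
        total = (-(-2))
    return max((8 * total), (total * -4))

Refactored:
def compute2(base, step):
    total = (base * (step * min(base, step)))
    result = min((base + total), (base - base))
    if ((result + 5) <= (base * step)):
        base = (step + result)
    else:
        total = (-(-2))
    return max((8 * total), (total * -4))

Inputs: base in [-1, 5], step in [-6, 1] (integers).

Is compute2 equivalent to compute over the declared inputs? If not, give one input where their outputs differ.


These are not equivalent — on base=5, step=1 the outputs split (16 vs 40).
compute: total=5, then result=10, then ((base * step) >= (result + 5)) is false, then total=2, then returns 16
compute2: total=5, then result=0, then ((result + 5) <= (base * step)) is true, then base=1, then returns 40
verdict: not equivalent; witness: base=5, step=1


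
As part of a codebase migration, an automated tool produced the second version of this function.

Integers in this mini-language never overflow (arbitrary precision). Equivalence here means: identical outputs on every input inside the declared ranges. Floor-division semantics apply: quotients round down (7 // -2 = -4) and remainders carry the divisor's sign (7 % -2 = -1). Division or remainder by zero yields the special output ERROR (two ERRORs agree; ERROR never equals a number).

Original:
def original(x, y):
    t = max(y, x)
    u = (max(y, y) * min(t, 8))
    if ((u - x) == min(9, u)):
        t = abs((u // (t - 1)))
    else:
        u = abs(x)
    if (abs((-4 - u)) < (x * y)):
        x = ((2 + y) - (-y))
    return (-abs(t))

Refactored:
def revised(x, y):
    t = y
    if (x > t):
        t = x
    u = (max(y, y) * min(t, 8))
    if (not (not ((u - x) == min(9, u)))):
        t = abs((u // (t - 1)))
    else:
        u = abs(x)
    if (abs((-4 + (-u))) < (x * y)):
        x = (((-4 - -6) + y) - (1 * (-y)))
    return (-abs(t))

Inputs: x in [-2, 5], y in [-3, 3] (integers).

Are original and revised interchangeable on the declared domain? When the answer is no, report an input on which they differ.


Behavior is preserved: although arithmetic usage differs; and boolean connective usage differs; and constant usage differs; and branching structure differs; and comparison usage differs; and statement counts differ; and min/max/abs usage differs, the outputs never diverge.
One worked example (x=-2, y=1) — original: t := 1 | u := 1 | ((u - x) == min(9, u)): false | u := 2 | (abs((-4 - u)) < (x * y)): false | result -1; revised: t := 1 | (x > t): false | u := 1 | (not (not ((u - x) == min(9, u)))): false | u := 2 | (abs((-4 + (-u))) < (x * y)): false | result -1; agreement on -1.
Checked all 56 inputs in the declared domain: the outputs agree on every one.
verdict: equivalent


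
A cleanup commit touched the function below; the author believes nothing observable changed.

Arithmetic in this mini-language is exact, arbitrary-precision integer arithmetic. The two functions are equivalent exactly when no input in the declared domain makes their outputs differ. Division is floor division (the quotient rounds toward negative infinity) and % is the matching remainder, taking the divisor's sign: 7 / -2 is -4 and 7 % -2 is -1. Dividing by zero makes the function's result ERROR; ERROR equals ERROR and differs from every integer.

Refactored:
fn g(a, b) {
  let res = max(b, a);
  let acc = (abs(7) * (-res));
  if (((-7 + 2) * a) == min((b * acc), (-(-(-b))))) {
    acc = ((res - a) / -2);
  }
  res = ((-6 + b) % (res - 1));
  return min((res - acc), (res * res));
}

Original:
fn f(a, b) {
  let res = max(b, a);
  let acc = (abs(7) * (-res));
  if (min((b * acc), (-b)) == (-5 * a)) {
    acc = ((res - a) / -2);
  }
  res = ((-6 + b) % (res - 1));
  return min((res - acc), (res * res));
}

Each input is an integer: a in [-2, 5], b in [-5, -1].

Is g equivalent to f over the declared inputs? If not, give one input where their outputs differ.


Comparing the listings, the differences include: arithmetic usage differs, constant usage differs.
Tracing a=2, b=-2: f: res=2, then acc=-14, then (min((b * acc), (-b)) == (-5 * a)) is false, then res=0, then returns 0 | g: res=2, then acc=-14, then (((-7 + 2) * a) == min((b * acc), (-(-(-b))))) is false, then res=0, then returns 0 — matching result 0.
An exhaustive pass over the 40 declared inputs shows identical outputs.
verdict: equivalent


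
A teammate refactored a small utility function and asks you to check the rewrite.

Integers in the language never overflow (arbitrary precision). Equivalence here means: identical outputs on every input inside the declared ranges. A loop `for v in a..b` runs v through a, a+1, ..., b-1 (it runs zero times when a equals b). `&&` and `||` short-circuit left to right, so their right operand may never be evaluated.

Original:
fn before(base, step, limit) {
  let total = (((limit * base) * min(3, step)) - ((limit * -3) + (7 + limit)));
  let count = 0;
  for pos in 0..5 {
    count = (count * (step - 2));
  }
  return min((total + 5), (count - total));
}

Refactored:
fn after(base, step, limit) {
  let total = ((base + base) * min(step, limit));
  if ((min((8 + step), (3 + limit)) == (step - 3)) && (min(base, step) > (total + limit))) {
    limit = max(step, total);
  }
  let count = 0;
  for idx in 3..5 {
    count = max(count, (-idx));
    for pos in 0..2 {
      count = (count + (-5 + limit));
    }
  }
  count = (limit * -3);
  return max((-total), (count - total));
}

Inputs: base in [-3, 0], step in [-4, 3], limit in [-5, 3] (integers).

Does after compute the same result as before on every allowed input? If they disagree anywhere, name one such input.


Not equivalent: base=-3, step=-4, limit=-5 separates them (-72 vs -15).
before: total := -77 | count := 0 | iter pos=0: | count := 0 | iter pos=1: | count := 0 | iter pos=2: | count := 0 | iter pos=3: | count := 0 | iter pos=4: | count := 0 | result -72
after: total := 30 | ((min((8 + step), (3 + limit)) == (step - 3)) && (min(base, step) > (total + limit))): false | count := 0 | iter idx=3: | count := 0 | iter pos=0: | count := -10 | iter pos=1: | count := -20 | iter idx=4: | count := -4 | iter pos=0: | count := -14 | iter pos=1: | count := -24 | count := 15 | result -15
verdict: not equivalent; witness: base=-3, step=-4, limit=-5


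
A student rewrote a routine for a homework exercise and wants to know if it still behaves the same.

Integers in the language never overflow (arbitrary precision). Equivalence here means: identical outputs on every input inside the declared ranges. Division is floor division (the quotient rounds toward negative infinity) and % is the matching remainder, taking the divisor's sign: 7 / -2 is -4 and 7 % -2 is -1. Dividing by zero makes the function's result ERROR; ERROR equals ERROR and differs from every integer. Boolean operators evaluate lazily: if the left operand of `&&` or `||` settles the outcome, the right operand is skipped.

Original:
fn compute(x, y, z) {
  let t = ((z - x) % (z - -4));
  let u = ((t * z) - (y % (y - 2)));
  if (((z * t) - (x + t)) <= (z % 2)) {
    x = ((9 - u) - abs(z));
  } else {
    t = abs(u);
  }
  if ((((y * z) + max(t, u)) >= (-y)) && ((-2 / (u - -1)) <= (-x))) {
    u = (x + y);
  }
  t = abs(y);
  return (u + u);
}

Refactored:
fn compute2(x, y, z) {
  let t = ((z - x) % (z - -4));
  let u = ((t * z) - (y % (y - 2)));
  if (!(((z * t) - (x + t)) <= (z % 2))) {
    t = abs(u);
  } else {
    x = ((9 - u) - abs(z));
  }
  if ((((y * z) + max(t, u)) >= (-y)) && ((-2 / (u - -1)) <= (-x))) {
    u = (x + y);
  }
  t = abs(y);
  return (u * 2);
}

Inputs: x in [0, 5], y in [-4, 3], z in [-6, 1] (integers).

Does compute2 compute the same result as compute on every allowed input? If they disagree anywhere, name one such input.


Equivalent — the differences include arithmetic usage differs, boolean connective usage differs, constant usage differs, yet no declared input distinguishes the two.
Tracing x=3, y=1, z=-1: compute: t := 2 | u := -2 | (((z * t) - (x + t)) <= (z % 2)): true | x := 10 | ((((y * z) + max(t, u)) >= (-y)) && ((-2 / (u - -1)) <= (-x))): false | t := 1 | result -4 | compute2: t := 2 | u := -2 | (!(((z * t) - (x + t)) <= (z % 2))): false | x := 10 | ((((y * z) + max(t, u)) >= (-y)) && ((-2 / (u - -1)) <= (-x))): false | t := 1 | result -4 — matching result -4.
Across all 384 domain points the two functions coincide.
verdict: equivalent
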